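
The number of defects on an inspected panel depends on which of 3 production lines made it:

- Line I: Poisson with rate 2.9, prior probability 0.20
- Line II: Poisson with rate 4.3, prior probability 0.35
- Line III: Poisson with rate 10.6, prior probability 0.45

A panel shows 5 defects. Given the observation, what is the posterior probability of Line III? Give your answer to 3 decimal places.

0.140

The responsibility of component k is w_k f_k(x) divided by Σ_j w_j f_j(x).
Poisson probabilities:
  L_I = e^(−2.9)·2.9^5/5! = 0.0940491
  L_II = e^(−4.3)·4.3^5/5! = 0.166224
  L_III = e^(−10.6)·10.6^5/5! = 0.027786
Multiply by the mixture weights:
  w_I·L_I = 0.20 × 0.0940491 = 0.0188098
  w_II·L_II = 0.35 × 0.166224 = 0.0581785
  w_III·L_III = 0.45 × 0.027786 = 0.0125037
Evidence: 0.0188098 + 0.0581785 + 0.0125037 = 0.0894921
Responsibility of Line III: 0.0125037 / 0.0894921 ≈ 0.140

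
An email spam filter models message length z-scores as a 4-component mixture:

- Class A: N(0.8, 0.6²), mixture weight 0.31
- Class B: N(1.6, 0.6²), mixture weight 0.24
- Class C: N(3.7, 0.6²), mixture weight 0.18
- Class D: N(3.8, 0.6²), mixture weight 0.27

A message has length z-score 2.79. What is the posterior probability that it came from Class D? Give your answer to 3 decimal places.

By Bayes' theorem, P(k | x) = w_k f_k(x) / Σ_j w_j f_j(x).
Evaluate each component's likelihood at the observed value:
  p_A = (1/(0.6·√(2π)))·exp(−(2.79−0.8)²/(2·0.6²)) = 0.664904·exp(-5.50014) = 0.00271693
  p_B = (1/(0.6·√(2π)))·exp(−(2.79−1.6)²/(2·0.6²)) = 0.664904·exp(-1.96681) = 0.0930221
  p_C = (1/(0.6·√(2π)))·exp(−(2.79−3.7)²/(2·0.6²)) = 0.664904·exp(-1.15014) = 0.210504
  p_D = (1/(0.6·√(2π)))·exp(−(2.79−3.8)²/(2·0.6²)) = 0.664904·exp(-1.41681) = 0.161231
Multiply by the mixture weights:
  w_A·p_A = 0.31 × 0.00271693 = 0.000842249
  w_B·p_B = 0.24 × 0.0930221 = 0.0223253
  w_C·p_C = 0.18 × 0.210504 = 0.0378907
  w_D·p_D = 0.27 × 0.161231 = 0.0435323
Denominator: 0.000842249 + 0.0223253 + 0.0378907 + 0.0435323 = 0.104591
P(Class D | 2.79) = 0.0435323 / 0.104591 ≈ 0.416

0.416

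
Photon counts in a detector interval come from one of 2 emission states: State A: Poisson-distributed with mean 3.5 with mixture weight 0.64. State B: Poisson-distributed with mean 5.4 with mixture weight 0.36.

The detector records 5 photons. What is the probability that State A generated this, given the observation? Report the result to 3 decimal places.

0.576

P(component k | x) = w_k·f_k(x) / marginal(x), where marginal(x) = Σ_j w_j·f_j(x).
Poisson probabilities:
  L_A = 0.132169
  L_B = 0.172821
Unnormalised posteriors:
  w_A·L_A = 0.64 × 0.132169 = 0.0845879
  w_B·L_B = 0.36 × 0.172821 = 0.0622157
Marginal: 0.0845879 + 0.0622157 = 0.146804
P(State A | 5 photons) ≈ 0.576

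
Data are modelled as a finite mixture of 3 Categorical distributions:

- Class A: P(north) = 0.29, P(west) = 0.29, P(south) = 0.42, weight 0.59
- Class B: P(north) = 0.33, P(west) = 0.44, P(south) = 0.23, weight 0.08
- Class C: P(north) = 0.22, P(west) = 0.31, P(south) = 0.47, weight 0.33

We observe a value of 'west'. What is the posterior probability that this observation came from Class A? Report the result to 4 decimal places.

0.5544

Posterior ∝ prior × likelihood, so P(k | x) ∝ π_k f_k(x); normalise over all components.
Categorical probabilities:
  L_A = 0.29
  L_B = 0.44
  L_C = 0.31
Unnormalised posteriors:
  π_A·L_A = 0.59 × 0.29 = 0.1711
  π_B·L_B = 0.08 × 0.44 = 0.0352
  π_C·L_C = 0.33 × 0.31 = 0.1023
Normaliser: 0.1711 + 0.0352 + 0.1023 = 0.3086
P(Class A | x) = 0.1711 / 0.3086 ≈ 0.5544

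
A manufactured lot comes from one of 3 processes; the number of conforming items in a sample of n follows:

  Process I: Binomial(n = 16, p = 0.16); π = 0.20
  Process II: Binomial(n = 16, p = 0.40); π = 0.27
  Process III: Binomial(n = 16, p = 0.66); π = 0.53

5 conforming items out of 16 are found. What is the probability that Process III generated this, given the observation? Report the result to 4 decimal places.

0.0343

P(component k | x) = π_k·f_k(x) / marginal(x), where marginal(x) = Σ_j π_j·f_j(x).
Evaluate each component's likelihood at the observed value:
  f_I = 0.0672906
  f_II = 0.162273
  f_III = 0.00383946
Multiply by the mixture weights:
  π_I·f_I = 0.20 × 0.0672906 = 0.0134581
  π_II·f_II = 0.27 × 0.162273 = 0.0438137
  π_III·f_III = 0.53 × 0.00383946 = 0.00203491
Marginal: 0.0134581 + 0.0438137 + 0.00203491 = 0.0593068
P(Process III | data) ≈ 0.0343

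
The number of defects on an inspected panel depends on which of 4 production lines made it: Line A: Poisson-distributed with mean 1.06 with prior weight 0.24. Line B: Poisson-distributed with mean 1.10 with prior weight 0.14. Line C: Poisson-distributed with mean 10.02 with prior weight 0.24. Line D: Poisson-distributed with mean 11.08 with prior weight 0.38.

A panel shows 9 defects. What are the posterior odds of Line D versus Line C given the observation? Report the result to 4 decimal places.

Since P(k|x) ∝ P(Z=k) f_k(x), the posterior odds are P(Z=i) f_i(x) / (P(Z=j) f_j(x)).
Poisson probabilities:
  f_A = 1.61301e-06
  f_B = 2.16295e-06
  f_C = 0.124858
  f_D = 0.106933
Posterior odds = (P(Z=D)·f_D) / (P(Z=C)·f_C) = (0.38·0.106933) / (0.24·0.124858) = 0.0406346 / 0.0299659 ≈ 1.3560

1.3560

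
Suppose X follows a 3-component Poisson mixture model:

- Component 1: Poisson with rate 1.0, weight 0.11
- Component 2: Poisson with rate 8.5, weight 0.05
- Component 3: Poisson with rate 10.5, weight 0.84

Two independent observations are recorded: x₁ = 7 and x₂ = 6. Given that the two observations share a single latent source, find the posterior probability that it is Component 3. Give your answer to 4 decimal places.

By Bayes' theorem, P(k | x) = π_k f_k(x) / Σ_j π_j f_j(x).
Since both observations come from the same component, the likelihood for component k is f_k(x₁)·f_k(x₂).
  f_1 = [7.2992e-05] × [0.000510944] = 3.72948e-08
  f_2 = [0.129419] × [0.106581] = 0.0137936
  f_3 = [0.0768781] × [0.051252] = 0.00394016
Prior × likelihood for each component:
  π_1·f_1 = 0.11 × 3.72948e-08 = 4.10243e-09
  π_2·f_2 = 0.05 × 0.0137936 = 0.000689679
  π_3·f_3 = 0.84 × 0.00394016 = 0.00330973
Denominator: 4.10243e-09 + 0.000689679 + 0.00330973 = 0.00399942
Responsibility of Component 3: 0.00330973 / 0.00399942 ≈ 0.8276

0.8276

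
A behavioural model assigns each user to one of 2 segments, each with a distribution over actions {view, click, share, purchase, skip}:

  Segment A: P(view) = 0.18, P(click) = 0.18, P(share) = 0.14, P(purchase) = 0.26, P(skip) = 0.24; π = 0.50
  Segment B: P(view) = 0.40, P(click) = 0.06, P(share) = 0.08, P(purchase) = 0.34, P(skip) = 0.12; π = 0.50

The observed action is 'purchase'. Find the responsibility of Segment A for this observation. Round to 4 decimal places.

Posterior ∝ prior × likelihood, so P(k | x) ∝ P(Z=k) f_k(x); normalise over all components.
Evaluate each component's likelihood at the observed value:
  L_A = P(purchase | comp) = 0.26
  L_B = P(purchase | comp) = 0.34
Unnormalised posteriors:
  P(Z=A)·L_A = 0.50 × 0.26 = 0.13
  P(Z=B)·L_B = 0.50 × 0.34 = 0.17
Denominator: 0.13 + 0.17 = 0.3
Responsibility of Segment A: 0.13 / 0.3 ≈ 0.4333

0.4333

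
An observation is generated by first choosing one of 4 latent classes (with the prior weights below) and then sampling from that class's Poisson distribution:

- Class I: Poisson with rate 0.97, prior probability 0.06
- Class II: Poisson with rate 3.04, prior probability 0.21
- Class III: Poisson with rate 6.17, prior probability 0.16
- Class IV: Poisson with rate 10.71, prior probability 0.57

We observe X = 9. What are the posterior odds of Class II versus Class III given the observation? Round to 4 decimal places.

0.0514

Only the two components matter; the odds are (P(Z=i) f_i(x)) / (P(Z=j) f_j(x)).
Poisson probabilities:
  L_I = e^(−0.97)·0.97^9/9! = 7.94176e-07
  L_II = e^(−3.04)·3.04^9/9! = 0.0029231
  L_III = e^(−6.17)·6.17^9/9! = 0.0746804
  L_IV = e^(−10.71)·10.71^9/9! = 0.114038
0.000613851 / 0.0119489 ≈ 0.0514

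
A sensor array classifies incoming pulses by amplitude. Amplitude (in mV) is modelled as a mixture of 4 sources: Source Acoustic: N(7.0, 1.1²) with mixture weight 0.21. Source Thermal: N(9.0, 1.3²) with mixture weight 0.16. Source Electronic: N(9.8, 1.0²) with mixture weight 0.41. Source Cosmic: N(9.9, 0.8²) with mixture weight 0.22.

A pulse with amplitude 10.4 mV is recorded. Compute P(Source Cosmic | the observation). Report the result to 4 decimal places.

Apply Bayes' rule: the posterior for each component is proportional to its prior times its likelihood at x.
Evaluate each component's likelihood at the observed value:
  p_Acoustic = 0.0030546
  p_Thermal = 0.171841
  p_Electronic = 0.333225
  p_Cosmic = 0.410201
Weight by the priors:
  P(Z=Acoustic)·p_Acoustic = 0.21 × 0.0030546 = 0.000641465
  P(Z=Thermal)·p_Thermal = 0.16 × 0.171841 = 0.0274946
  P(Z=Electronic)·p_Electronic = 0.41 × 0.333225 = 0.136622
  P(Z=Cosmic)·p_Cosmic = 0.22 × 0.410201 = 0.0902443
Sum: 0.000641465 + 0.0274946 + 0.136622 + 0.0902443 = 0.255002
P(Source Cosmic | x) = 0.0902443 / 0.255002 ≈ 0.3539

0.3539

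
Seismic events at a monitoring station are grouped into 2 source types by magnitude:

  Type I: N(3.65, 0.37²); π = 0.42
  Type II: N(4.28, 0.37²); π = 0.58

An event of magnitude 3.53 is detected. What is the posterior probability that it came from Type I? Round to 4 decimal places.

Apply Bayes' rule: the posterior for each component is proportional to its prior times its likelihood at x.
Normal densities:
  f_I = (1/(0.37·√(2π)))·exp(−(3.53−3.65)²/(2·0.37²)) = 1.078222·exp(-0.05259) = 1.02298
  f_II = (1/(0.37·√(2π)))·exp(−(3.53−4.28)²/(2·0.37²)) = 1.078222·exp(-2.05442) = 0.138193
Weight by the priors:
  w_I·f_I = 0.42 × 1.02298 = 0.429652
  w_II·f_II = 0.58 × 0.138193 = 0.0801518
Normaliser: 0.429652 + 0.0801518 = 0.509804
P(Type I | data) = 0.429652 / 0.509804 ≈ 0.8428

0.8428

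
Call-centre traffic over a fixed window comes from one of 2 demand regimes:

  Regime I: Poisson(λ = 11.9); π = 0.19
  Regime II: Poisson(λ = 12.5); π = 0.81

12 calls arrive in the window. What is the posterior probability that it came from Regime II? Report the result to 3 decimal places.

Posterior ∝ prior × likelihood, so P(k | x) ∝ w_k f_k(x); normalise over all components.
Evaluate each component's likelihood at the observed value:
  p_I = e^(−11.9)·11.9^12/12! = 0.11432
  p_II = e^(−12.5)·12.5^12/12! = 0.113215
Prior × likelihood for each component:
  w_I·p_I = 0.19 × 0.11432 = 0.0217208
  w_II·p_II = 0.81 × 0.113215 = 0.0917038
Sum: 0.0217208 + 0.0917038 = 0.113425
P(Regime II | x) = 0.0917038 / 0.113425 ≈ 0.809

0.809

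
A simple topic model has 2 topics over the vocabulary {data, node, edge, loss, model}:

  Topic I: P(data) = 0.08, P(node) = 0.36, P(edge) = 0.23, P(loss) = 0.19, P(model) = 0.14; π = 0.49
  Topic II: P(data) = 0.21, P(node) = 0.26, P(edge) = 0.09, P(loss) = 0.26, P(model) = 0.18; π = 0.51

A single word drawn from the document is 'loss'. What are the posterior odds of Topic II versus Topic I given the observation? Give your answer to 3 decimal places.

Since P(k|x) ∝ w_k f_k(x), the posterior odds are w_i f_i(x) / (w_j f_j(x)).
Component likelihoods at x = 'loss':
  f_I = 0.19
  f_II = 0.26
0.1326 / 0.0931 ≈ 1.424

1.424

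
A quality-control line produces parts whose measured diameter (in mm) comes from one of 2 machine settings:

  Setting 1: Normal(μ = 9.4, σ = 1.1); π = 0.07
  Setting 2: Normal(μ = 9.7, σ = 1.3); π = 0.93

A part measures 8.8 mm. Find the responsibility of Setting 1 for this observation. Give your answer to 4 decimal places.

0.0888

The responsibility of component k is π_k f_k(x) divided by Σ_j π_j f_j(x).
Component likelihoods at x = 8.8 mm:
  p_1 = 0.312544
  p_2 = 0.241485
Weight by the priors:
  π_1·p_1 = 0.07 × 0.312544 = 0.0218781
  π_2·p_2 = 0.93 × 0.241485 = 0.224581
Marginal: 0.0218781 + 0.224581 = 0.246459
So the posterior for Setting 1 is 0.0218781 / 0.246459 ≈ 0.0888.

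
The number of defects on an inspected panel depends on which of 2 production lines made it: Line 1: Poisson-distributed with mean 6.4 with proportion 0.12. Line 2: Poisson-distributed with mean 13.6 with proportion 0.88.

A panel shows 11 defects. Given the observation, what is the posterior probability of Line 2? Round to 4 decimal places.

0.9562

Posterior ∝ prior × likelihood, so P(k | x) ∝ P(Z=k) f_k(x); normalise over all components.
Evaluate each component's likelihood at the observed value:
  f_1 = e^(−6.4)·6.4^11/11! = 0.0307142
  f_2 = e^(−13.6)·13.6^11/11! = 0.0914887
Weight by the priors:
  P(Z=1)·f_1 = 0.12 × 0.0307142 = 0.0036857
  P(Z=2)·f_2 = 0.88 × 0.0914887 = 0.08051
Evidence: 0.0036857 + 0.08051 = 0.0841957
P(Line 2 | 11 defects) ≈ 0.9562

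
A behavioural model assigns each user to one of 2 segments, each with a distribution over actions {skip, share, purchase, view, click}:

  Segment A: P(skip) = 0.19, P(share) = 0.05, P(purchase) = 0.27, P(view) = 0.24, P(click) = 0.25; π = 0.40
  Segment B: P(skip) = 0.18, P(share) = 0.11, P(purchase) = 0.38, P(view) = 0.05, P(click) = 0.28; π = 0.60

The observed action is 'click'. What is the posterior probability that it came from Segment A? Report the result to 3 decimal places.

P(component k | x) = P(Z=k)·f_k(x) / marginal(x), where marginal(x) = Σ_j P(Z=j)·f_j(x).
Categorical probabilities:
  L_A = 0.25
  L_B = 0.28
Weight by the priors:
  P(Z=A)·L_A = 0.40 × 0.25 = 0.1
  P(Z=B)·L_B = 0.60 × 0.28 = 0.168
Marginal: 0.1 + 0.168 = 0.268
So the posterior for Segment A is 0.1 / 0.268 ≈ 0.373.

0.373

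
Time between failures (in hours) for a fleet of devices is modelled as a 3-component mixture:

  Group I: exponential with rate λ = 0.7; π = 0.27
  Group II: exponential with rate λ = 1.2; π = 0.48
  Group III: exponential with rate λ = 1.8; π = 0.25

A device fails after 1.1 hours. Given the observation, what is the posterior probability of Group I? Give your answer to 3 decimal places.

0.288

Posterior ∝ prior × likelihood, so P(k | x) ∝ P(Z=k) f_k(x); normalise over all components.
Evaluate each component's likelihood at the observed value:
  f_I = 0.324109
  f_II = 0.320562
  f_III = 0.248525
Multiply by the mixture weights:
  P(Z=I)·f_I = 0.27 × 0.324109 = 0.0875095
  P(Z=II)·f_II = 0.48 × 0.320562 = 0.15387
  P(Z=III)·f_III = 0.25 × 0.248525 = 0.0621312
Denominator: 0.0875095 + 0.15387 + 0.0621312 = 0.303511
P(Group I | data) ≈ 0.288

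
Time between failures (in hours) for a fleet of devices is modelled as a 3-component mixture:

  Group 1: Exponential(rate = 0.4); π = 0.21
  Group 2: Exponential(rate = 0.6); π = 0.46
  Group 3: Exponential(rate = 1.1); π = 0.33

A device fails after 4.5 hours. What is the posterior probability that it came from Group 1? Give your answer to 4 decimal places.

Posterior ∝ prior × likelihood, so P(k | x) ∝ π_k f_k(x); normalise over all components.
Evaluate each component's likelihood at the observed value:
  f_1 = 0.4·e^(−0.4·4.5) = 0.4·e^(−1.8000) = 0.0661196
  f_2 = 0.6·e^(−0.6·4.5) = 0.6·e^(−2.7000) = 0.0403233
  f_3 = 1.1·e^(−1.1·4.5) = 1.1·e^(−4.9500) = 0.00779175
Prior × likelihood for each component:
  π_1·f_1 = 0.21 × 0.0661196 = 0.0138851
  π_2·f_2 = 0.46 × 0.0403233 = 0.0185487
  π_3·f_3 = 0.33 × 0.00779175 = 0.00257128
Evidence: 0.0138851 + 0.0185487 + 0.00257128 = 0.0350051
P(Group 1 | the observation) ≈ 0.3967

0.3967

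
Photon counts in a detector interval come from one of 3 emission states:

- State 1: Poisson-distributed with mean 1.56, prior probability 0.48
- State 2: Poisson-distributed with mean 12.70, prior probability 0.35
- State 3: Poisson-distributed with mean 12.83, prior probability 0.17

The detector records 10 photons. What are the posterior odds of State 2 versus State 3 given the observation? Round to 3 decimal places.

2.118

Since P(k|x) ∝ π_k f_k(x), the posterior odds are π_i f_i(x) / (π_j f_j(x)).
Evaluate each component's likelihood at the observed value:
  f_1 = 4.94292e-06
  f_2 = 0.0917771
  f_3 = 0.0892289
Odds = (0.35/0.17) × (0.0917771/0.0892289) = 2.05882 × 1.02856 ≈ 2.118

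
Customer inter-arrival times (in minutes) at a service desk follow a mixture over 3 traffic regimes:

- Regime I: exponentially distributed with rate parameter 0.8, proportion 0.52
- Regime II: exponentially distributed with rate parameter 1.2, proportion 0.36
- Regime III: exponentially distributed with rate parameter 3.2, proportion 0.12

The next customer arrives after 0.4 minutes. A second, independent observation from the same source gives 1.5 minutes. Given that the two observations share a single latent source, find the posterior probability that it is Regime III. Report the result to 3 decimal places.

P(component k | x) = w_k·f_k(x) / marginal(x), where marginal(x) = Σ_j w_j·f_j(x).
Since both observations come from the same component, the likelihood for component k is f_k(x₁)·f_k(x₂).
  p_I = [0.580919] × [0.240955] = 0.139976
  p_II = [0.74254] × [0.198359] = 0.147289
  p_III = [0.889719] × [0.0263352] = 0.0234309
Weight by the priors:
  w_I·p_I = 0.52 × 0.139976 = 0.0727873
  w_II·p_II = 0.36 × 0.147289 = 0.0530241
  w_III·p_III = 0.12 × 0.0234309 = 0.00281171
Evidence: 0.0727873 + 0.0530241 + 0.00281171 = 0.128623
So the posterior for Regime III is 0.00281171 / 0.128623 ≈ 0.022.

0.022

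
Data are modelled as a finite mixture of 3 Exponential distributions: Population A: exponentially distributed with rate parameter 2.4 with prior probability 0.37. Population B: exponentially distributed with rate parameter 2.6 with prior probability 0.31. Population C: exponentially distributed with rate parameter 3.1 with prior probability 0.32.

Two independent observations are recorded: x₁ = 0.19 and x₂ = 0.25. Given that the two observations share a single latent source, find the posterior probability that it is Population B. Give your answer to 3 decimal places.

0.304

P(component k | x) = P(Z=k)·f_k(x) / marginal(x), where marginal(x) = Σ_j P(Z=j)·f_j(x).
Since both observations come from the same component, the likelihood for component k is f_k(x₁)·f_k(x₂).
  L_A = [2.4·e^(−2.4·0.19) = 2.4·e^(−0.4560) = 1.52115] × [1.31715] = 2.00358
  L_B = [2.6·e^(−2.6·0.19) = 2.6·e^(−0.4940) = 1.58647] × [1.35732] = 2.15335
  L_C = [3.1·e^(−3.1·0.19) = 3.1·e^(−0.5890) = 1.72013] × [1.42818] = 2.45666
Prior × likelihood for each component:
  P(Z=A)·L_A = 0.37 × 2.00358 = 0.741326
  P(Z=B)·L_B = 0.31 × 2.15335 = 0.667537
  P(Z=C)·L_C = 0.32 × 2.45666 = 0.786132
Marginal: 0.741326 + 0.667537 + 0.786132 = 2.195
P(Population B | x₁,x₂) = 0.667537 / 2.195 ≈ 0.304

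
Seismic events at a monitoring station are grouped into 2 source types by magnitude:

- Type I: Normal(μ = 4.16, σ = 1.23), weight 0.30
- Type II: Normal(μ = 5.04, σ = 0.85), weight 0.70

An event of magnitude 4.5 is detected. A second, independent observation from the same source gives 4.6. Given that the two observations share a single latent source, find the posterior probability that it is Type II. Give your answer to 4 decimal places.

0.7946

By Bayes' theorem, P(k | x) = π_k f_k(x) / Σ_j π_j f_j(x).
Since both observations come from the same component, the likelihood for component k is f_k(x₁)·f_k(x₂).
  L_I = [(1/(1.23·√(2π)))·exp(−(4.5−4.16)²/(2·1.23²)) = 0.324343·exp(-0.03820) = 0.312186] × [0.304241] = 0.0949796
  L_II = [(1/(0.85·√(2π)))·exp(−(4.5−5.04)²/(2·0.85²)) = 0.469344·exp(-0.20180) = 0.383575] × [0.410492] = 0.157455
Multiply by the mixture weights:
  π_I·L_I = 0.30 × 0.0949796 = 0.0284939
  π_II·L_II = 0.70 × 0.157455 = 0.110218
Marginal: 0.0284939 + 0.110218 = 0.138712
Responsibility of Type II: 0.110218 / 0.138712 ≈ 0.7946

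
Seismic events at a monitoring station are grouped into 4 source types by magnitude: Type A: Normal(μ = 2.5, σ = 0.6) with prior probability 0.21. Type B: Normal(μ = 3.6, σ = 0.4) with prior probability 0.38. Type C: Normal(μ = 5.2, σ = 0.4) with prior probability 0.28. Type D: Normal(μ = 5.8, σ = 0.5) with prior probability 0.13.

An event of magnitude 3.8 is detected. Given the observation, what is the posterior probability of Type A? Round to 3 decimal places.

P(component k | x) = π_k·f_k(x) / marginal(x), where marginal(x) = Σ_j π_j·f_j(x).
Evaluate each component's likelihood at the observed value:
  p_A = (1/(0.6·√(2π)))·exp(−(3.8−2.5)²/(2·0.6²)) = 0.664904·exp(-2.34722) = 0.0635877
  p_B = (1/(0.4·√(2π)))·exp(−(3.8−3.6)²/(2·0.4²)) = 0.997356·exp(-0.12500) = 0.880163
  p_C = (1/(0.4·√(2π)))·exp(−(3.8−5.2)²/(2·0.4²)) = 0.997356·exp(-6.12500) = 0.00218171
  p_D = (1/(0.5·√(2π)))·exp(−(3.8−5.8)²/(2·0.5²)) = 0.797885·exp(-8.00000) = 0.00026766
Multiply by the mixture weights:
  π_A·p_A = 0.21 × 0.0635877 = 0.0133534
  π_B·p_B = 0.38 × 0.880163 = 0.334462
  π_C·p_C = 0.28 × 0.00218171 = 0.000610878
  π_D·p_D = 0.13 × 0.00026766 = 3.47959e-05
Denominator: 0.0133534 + 0.334462 + 0.000610878 + 3.47959e-05 = 0.348461
P(Type A | the observation) = 0.0133534 / 0.348461 ≈ 0.038

0.038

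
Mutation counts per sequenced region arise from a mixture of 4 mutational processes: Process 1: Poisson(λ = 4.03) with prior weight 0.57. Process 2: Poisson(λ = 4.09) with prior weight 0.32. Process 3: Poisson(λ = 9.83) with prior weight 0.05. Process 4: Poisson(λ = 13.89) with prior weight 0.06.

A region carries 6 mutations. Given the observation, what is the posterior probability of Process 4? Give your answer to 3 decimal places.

By Bayes' theorem, P(k | x) = π_k f_k(x) / Σ_j π_j f_j(x).
Component likelihoods at x = 6 mutations:
  f_1 = e^(−4.03)·4.03^6/6! = 0.105753
  f_2 = e^(−4.09)·4.09^6/6! = 0.108829
  f_3 = e^(−9.83)·9.83^6/6! = 0.0674332
  f_4 = e^(−13.89)·13.89^6/6! = 0.00925829
Multiply by the mixture weights:
  π_1·f_1 = 0.57 × 0.105753 = 0.060279
  π_2·f_2 = 0.32 × 0.108829 = 0.0348251
  π_3·f_3 = 0.05 × 0.0674332 = 0.00337166
  π_4·f_4 = 0.06 × 0.00925829 = 0.000555497
Evidence: 0.060279 + 0.0348251 + 0.00337166 + 0.000555497 = 0.0990313
Responsibility of Process 4: 0.000555497 / 0.0990313 ≈ 0.006

0.006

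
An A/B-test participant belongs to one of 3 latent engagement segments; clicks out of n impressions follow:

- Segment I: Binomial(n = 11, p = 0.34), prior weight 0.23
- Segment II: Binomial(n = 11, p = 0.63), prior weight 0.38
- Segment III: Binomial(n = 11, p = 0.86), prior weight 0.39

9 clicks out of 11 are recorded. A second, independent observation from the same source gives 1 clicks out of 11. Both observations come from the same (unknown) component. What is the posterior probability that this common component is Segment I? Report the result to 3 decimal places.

0.568

P(component k | x) = w_k·f_k(x) / marginal(x), where marginal(x) = Σ_j w_j·f_j(x).
Since both observations come from the same component, the likelihood for component k is f_k(x₁)·f_k(x₂).
  f_I = [C(11,9)·0.34^9·0.66^2 = 55·6.0717e-05·0.4356 = 0.00145466] × [0.0586558] = 8.53241e-05
  f_II = [C(11,9)·0.63^9·0.37^2 = 55·0.0156338·0.1369 = 0.117715] × [0.000333235] = 3.92267e-05
  f_III = [C(11,9)·0.86^9·0.14^2 = 55·0.257327·0.0196 = 0.277399] × [2.73635e-08] = 7.5906e-09
Weight by the priors:
  w_I·f_I = 0.23 × 8.53241e-05 = 1.96245e-05
  w_II·f_II = 0.38 × 3.92267e-05 = 1.49061e-05
  w_III·f_III = 0.39 × 7.5906e-09 = 2.96034e-09
Sum: 1.96245e-05 + 1.49061e-05 + 2.96034e-09 = 3.45336e-05
Responsibility of Segment I: 1.96245e-05 / 3.45336e-05 ≈ 0.568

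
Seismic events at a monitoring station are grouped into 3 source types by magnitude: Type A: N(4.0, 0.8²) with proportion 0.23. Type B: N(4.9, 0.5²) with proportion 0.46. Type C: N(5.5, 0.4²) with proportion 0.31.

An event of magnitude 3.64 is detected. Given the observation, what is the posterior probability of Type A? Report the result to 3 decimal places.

0.871

The responsibility of component k is w_k f_k(x) divided by Σ_j w_j f_j(x).
Component likelihoods at x = 3.64:
  L_A = (1/(0.8·√(2π)))·exp(−(3.64−4.0)²/(2·0.8²)) = 0.498678·exp(-0.10125) = 0.450659
  L_B = (1/(0.5·√(2π)))·exp(−(3.64−4.9)²/(2·0.5²)) = 0.797885·exp(-3.17520) = 0.0333402
  L_C = (1/(0.4·√(2π)))·exp(−(3.64−5.5)²/(2·0.4²)) = 0.997356·exp(-10.81125) = 2.0118e-05
Multiply by the mixture weights:
  w_A·L_A = 0.23 × 0.450659 = 0.103652
  w_B·L_B = 0.46 × 0.0333402 = 0.0153365
  w_C·L_C = 0.31 × 2.0118e-05 = 6.23657e-06
Marginal: 0.103652 + 0.0153365 + 6.23657e-06 = 0.118994
Responsibility of Type A: 0.103652 / 0.118994 ≈ 0.871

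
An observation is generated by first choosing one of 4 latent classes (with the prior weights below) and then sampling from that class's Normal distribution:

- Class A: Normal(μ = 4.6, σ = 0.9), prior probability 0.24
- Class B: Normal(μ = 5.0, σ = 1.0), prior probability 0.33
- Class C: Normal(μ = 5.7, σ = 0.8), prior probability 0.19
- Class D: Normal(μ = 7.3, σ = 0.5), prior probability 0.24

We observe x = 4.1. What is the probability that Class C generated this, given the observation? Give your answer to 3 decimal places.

P(component k | x) = π_k·f_k(x) / marginal(x), where marginal(x) = Σ_j π_j·f_j(x).
Evaluate each component's likelihood at the observed value:
  L_A = (1/(0.9·√(2π)))·exp(−(4.1−4.6)²/(2·0.9²)) = 0.443269·exp(-0.15432) = 0.37988
  L_B = (1/(1.0·√(2π)))·exp(−(4.1−5.0)²/(2·1.0²)) = 0.398942·exp(-0.40500) = 0.266085
  L_C = (1/(0.8·√(2π)))·exp(−(4.1−5.7)²/(2·0.8²)) = 0.498678·exp(-2.00000) = 0.0674887
  L_D = (1/(0.5·√(2π)))·exp(−(4.1−7.3)²/(2·0.5²)) = 0.797885·exp(-20.48000) = 1.01763e-09
Weight by the priors:
  π_A·L_A = 0.24 × 0.37988 = 0.0911713
  π_B·L_B = 0.33 × 0.266085 = 0.0878081
  π_C·L_C = 0.19 × 0.0674887 = 0.0128229
  π_D·L_D = 0.24 × 1.01763e-09 = 2.44231e-10
Marginal: 0.0911713 + 0.0878081 + 0.0128229 + 2.44231e-10 = 0.191802
P(Class C | 4.1) ≈ 0.067

0.067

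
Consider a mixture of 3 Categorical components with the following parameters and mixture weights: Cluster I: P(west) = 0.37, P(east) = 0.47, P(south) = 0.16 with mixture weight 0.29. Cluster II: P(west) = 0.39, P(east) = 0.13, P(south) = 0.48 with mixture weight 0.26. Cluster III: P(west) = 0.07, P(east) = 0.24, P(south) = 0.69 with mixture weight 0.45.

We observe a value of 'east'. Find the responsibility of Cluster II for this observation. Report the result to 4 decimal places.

P(component k | x) = P(Z=k)·f_k(x) / marginal(x), where marginal(x) = Σ_j P(Z=j)·f_j(x).
Categorical probabilities:
  f_I = 0.47
  f_II = 0.13
  f_III = 0.24
Prior × likelihood for each component:
  P(Z=I)·f_I = 0.29 × 0.47 = 0.1363
  P(Z=II)·f_II = 0.26 × 0.13 = 0.0338
  P(Z=III)·f_III = 0.45 × 0.24 = 0.108
Sum: 0.1363 + 0.0338 + 0.108 = 0.2781
So the posterior for Cluster II is 0.0338 / 0.2781 ≈ 0.1215.

0.1215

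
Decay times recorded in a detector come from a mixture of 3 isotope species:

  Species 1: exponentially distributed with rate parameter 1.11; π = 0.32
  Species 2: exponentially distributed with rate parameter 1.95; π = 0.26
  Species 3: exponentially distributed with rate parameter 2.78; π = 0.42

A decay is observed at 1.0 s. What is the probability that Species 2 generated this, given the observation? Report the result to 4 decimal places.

0.2757

Apply Bayes' rule: the posterior for each component is proportional to its prior times its likelihood at x.
Component likelihoods at x = 1.0 s:
  p_1 = 0.36581
  p_2 = 0.277434
  p_3 = 0.172467
Multiply by the mixture weights:
  P(Z=1)·p_1 = 0.32 × 0.36581 = 0.117059
  P(Z=2)·p_2 = 0.26 × 0.277434 = 0.072133
  P(Z=3)·p_3 = 0.42 × 0.172467 = 0.0724362
Evidence: 0.117059 + 0.072133 + 0.0724362 = 0.261628
P(Species 2 | data) = 0.072133 / 0.261628 ≈ 0.2757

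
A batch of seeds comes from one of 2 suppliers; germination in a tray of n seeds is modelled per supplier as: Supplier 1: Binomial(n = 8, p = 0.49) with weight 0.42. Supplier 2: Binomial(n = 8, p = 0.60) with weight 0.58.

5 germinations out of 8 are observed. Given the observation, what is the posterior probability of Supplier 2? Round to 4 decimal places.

0.6472

By Bayes' theorem, P(k | x) = w_k f_k(x) / Σ_j w_j f_j(x).
Evaluate each component's likelihood at the observed value:
  f_1 = 0.209835
  f_2 = 0.278692
Multiply by the mixture weights:
  w_1·f_1 = 0.42 × 0.209835 = 0.0881309
  w_2·f_2 = 0.58 × 0.278692 = 0.161641
Normaliser: 0.0881309 + 0.161641 = 0.249772
So the posterior for Supplier 2 is 0.161641 / 0.249772 ≈ 0.6472.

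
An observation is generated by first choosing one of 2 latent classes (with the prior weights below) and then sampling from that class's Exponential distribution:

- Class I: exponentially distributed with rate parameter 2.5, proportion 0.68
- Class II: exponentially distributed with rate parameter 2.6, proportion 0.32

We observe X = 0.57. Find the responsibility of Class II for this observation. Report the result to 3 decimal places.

P(component k | x) = π_k·f_k(x) / marginal(x), where marginal(x) = Σ_j π_j·f_j(x).
Evaluate each component's likelihood at the observed value:
  p_I = 2.5·e^(−2.5·0.57) = 2.5·e^(−1.4250) = 0.601271
  p_II = 2.6·e^(−2.6·0.57) = 2.6·e^(−1.4820) = 0.590675
Multiply by the mixture weights:
  π_I·p_I = 0.68 × 0.601271 = 0.408864
  π_II·p_II = 0.32 × 0.590675 = 0.189016
Evidence: 0.408864 + 0.189016 = 0.597881
P(Class II | x) ≈ 0.316

0.316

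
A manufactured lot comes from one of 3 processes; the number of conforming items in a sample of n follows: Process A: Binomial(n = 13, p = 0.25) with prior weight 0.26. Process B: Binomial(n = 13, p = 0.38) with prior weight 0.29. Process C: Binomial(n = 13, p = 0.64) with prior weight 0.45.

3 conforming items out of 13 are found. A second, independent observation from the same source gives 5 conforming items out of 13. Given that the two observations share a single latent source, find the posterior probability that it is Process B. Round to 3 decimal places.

Posterior ∝ prior × likelihood, so P(k | x) ∝ π_k f_k(x); normalise over all components.
Since both observations come from the same component, the likelihood for component k is f_k(x₁)·f_k(x₂).
  L_A = [C(13,3)·0.25^3·0.75^10 = 286·0.015625·0.0563135 = 0.251651] × [0.125826] = 0.0316641
  L_B = [C(13,3)·0.38^3·0.62^10 = 286·0.054872·0.00839299 = 0.131715] × [0.222654] = 0.0293267
  L_C = [C(13,3)·0.64^3·0.36^10 = 286·0.262144·3.65616e-05 = 0.00274114] × [0.0389851] = 0.000106863
Multiply by the mixture weights:
  π_A·L_A = 0.26 × 0.0316641 = 0.00823267
  π_B·L_B = 0.29 × 0.0293267 = 0.00850475
  π_C·L_C = 0.45 × 0.000106863 = 4.80886e-05
Marginal: 0.00823267 + 0.00850475 + 4.80886e-05 = 0.0167855
P(Process B | x₁, x₂) = 0.00850475 / 0.0167855 ≈ 0.507

0.507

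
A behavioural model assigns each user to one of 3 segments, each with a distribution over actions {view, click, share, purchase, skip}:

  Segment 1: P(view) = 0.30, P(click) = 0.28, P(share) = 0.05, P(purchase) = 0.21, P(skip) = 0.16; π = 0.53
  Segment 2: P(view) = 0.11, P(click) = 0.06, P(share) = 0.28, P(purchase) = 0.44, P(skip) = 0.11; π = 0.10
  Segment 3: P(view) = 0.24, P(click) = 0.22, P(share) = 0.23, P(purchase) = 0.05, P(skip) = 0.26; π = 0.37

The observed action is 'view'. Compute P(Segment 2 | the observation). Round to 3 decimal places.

Posterior ∝ prior × likelihood, so P(k | x) ∝ P(Z=k) f_k(x); normalise over all components.
Component likelihoods at x = 'view':
  L_1 = 0.3
  L_2 = 0.11
  L_3 = 0.24
Unnormalised posteriors:
  P(Z=1)·L_1 = 0.53 × 0.3 = 0.159
  P(Z=2)·L_2 = 0.10 × 0.11 = 0.011
  P(Z=3)·L_3 = 0.37 × 0.24 = 0.0888
Sum: 0.159 + 0.011 + 0.0888 = 0.2588
P(Segment 2 | x) ≈ 0.043

0.043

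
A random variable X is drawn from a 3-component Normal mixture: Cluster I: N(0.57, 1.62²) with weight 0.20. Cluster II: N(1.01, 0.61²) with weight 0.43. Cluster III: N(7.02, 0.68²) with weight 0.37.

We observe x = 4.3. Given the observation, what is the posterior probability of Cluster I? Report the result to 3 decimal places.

0.979

Apply Bayes' rule: the posterior for each component is proportional to its prior times its likelihood at x.
Component likelihoods at x = 4.3:
  p_I = 0.0173868
  p_II = 3.15454e-07
  p_III = 0.000196809
Weight by the priors:
  π_I·p_I = 0.20 × 0.0173868 = 0.00347735
  π_II·p_II = 0.43 × 3.15454e-07 = 1.35645e-07
  π_III·p_III = 0.37 × 0.000196809 = 7.28194e-05
Marginal: 0.00347735 + 1.35645e-07 + 7.28194e-05 = 0.00355031
P(Cluster I | x) ≈ 0.979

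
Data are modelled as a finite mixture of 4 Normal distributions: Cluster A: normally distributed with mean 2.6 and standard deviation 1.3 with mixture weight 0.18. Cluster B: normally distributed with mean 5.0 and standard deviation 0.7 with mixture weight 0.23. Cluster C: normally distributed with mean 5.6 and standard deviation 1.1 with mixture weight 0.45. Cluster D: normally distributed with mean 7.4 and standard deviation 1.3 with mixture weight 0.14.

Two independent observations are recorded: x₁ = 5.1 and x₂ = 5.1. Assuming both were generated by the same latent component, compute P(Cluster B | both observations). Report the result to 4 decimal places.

0.5983

Posterior ∝ prior × likelihood, so P(k | x) ∝ P(Z=k) f_k(x); normalise over all components.
Since both observations come from the same component, the likelihood for component k is f_k(x₁)·f_k(x₂).
  f_A = [(1/(1.3·√(2π)))·exp(−(5.1−2.6)²/(2·1.3²)) = 0.306879·exp(-1.84911) = 0.0482956] × [0.0482956] = 0.00233246
  f_B = [(1/(0.7·√(2π)))·exp(−(5.1−5.0)²/(2·0.7²)) = 0.569918·exp(-0.01020) = 0.564132] × [0.564132] = 0.318244
  f_C = [(1/(1.1·√(2π)))·exp(−(5.1−5.6)²/(2·1.1²)) = 0.362675·exp(-0.10331) = 0.327079] × [0.327079] = 0.10698
  f_D = [(1/(1.3·√(2π)))·exp(−(5.1−7.4)²/(2·1.3²)) = 0.306879·exp(-1.56509) = 0.064159] × [0.064159] = 0.00411637
Weight by the priors:
  P(Z=A)·f_A = 0.18 × 0.00233246 = 0.000419843
  P(Z=B)·f_B = 0.23 × 0.318244 = 0.0731962
  P(Z=C)·f_C = 0.45 × 0.10698 = 0.0481412
  P(Z=D)·f_D = 0.14 × 0.00411637 = 0.000576292
Denominator: 0.000419843 + 0.0731962 + 0.0481412 + 0.000576292 = 0.122334
P(Cluster B | x₁,x₂) ≈ 0.5983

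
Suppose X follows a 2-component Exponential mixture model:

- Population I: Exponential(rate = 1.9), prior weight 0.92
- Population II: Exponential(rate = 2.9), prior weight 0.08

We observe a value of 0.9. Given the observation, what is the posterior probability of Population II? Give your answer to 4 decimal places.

0.0512

Posterior ∝ prior × likelihood, so P(k | x) ∝ π_k f_k(x); normalise over all components.
Component likelihoods at x = 0.9:
  f_I = 1.9·e^(−1.9·0.9) = 1.9·e^(−1.7100) = 0.343645
  f_II = 2.9·e^(−2.9·0.9) = 2.9·e^(−2.6100) = 0.21325
Prior × likelihood for each component:
  π_I·f_I = 0.92 × 0.343645 = 0.316153
  π_II·f_II = 0.08 × 0.21325 = 0.01706
Marginal: 0.316153 + 0.01706 = 0.333213
P(Population II | x) ≈ 0.0512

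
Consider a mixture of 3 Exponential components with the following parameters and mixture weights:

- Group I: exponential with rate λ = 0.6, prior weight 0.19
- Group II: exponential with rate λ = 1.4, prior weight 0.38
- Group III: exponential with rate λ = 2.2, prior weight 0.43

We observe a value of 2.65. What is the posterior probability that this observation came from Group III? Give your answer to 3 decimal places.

0.071

The responsibility of component k is P(Z=k) f_k(x) divided by Σ_j P(Z=j) f_j(x).
Evaluate each component's likelihood at the observed value:
  p_I = 0.6·e^(−0.6·2.65) = 0.6·e^(−1.5900) = 0.122355
  p_II = 1.4·e^(−1.4·2.65) = 1.4·e^(−3.7100) = 0.0342685
  p_III = 2.2·e^(−2.2·2.65) = 2.2·e^(−5.8300) = 0.00646377
Unnormalised posteriors:
  P(Z=I)·p_I = 0.19 × 0.122355 = 0.0232475
  P(Z=II)·p_II = 0.38 × 0.0342685 = 0.013022
  P(Z=III)·p_III = 0.43 × 0.00646377 = 0.00277942
Marginal: 0.0232475 + 0.013022 + 0.00277942 = 0.039049
Responsibility of Group III: 0.00277942 / 0.039049 ≈ 0.071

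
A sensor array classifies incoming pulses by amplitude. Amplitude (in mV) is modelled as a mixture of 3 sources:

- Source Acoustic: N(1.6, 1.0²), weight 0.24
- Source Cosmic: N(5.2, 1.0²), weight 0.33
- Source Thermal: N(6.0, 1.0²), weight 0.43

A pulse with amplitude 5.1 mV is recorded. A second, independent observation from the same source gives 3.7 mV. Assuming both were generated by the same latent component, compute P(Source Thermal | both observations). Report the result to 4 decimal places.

0.1603

By Bayes' theorem, P(k | x) = P(Z=k) f_k(x) / Σ_j P(Z=j) f_j(x).
Since both observations come from the same component, the likelihood for component k is f_k(x₁)·f_k(x₂).
  p_Acoustic = [0.000872683] × [0.0439836] = 3.83837e-05
  p_Cosmic = [0.396953] × [0.129518] = 0.0514123
  p_Thermal = [0.266085] × [0.028327] = 0.00753741
Weight by the priors:
  P(Z=Acoustic)·p_Acoustic = 0.24 × 3.83837e-05 = 9.21209e-06
  P(Z=Cosmic)·p_Cosmic = 0.33 × 0.0514123 = 0.0169661
  P(Z=Thermal)·p_Thermal = 0.43 × 0.00753741 = 0.00324108
Sum: 9.21209e-06 + 0.0169661 + 0.00324108 = 0.0202164
Responsibility of Source Thermal: 0.00324108 / 0.0202164 ≈ 0.1603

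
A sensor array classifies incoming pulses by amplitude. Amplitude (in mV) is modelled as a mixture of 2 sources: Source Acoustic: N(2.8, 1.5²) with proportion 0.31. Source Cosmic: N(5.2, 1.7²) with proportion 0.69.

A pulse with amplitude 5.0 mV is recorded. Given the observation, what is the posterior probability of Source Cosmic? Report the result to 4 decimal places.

The responsibility of component k is P(Z=k) f_k(x) divided by Σ_j P(Z=j) f_j(x).
Normal densities:
  L_Acoustic = (1/(1.5·√(2π)))·exp(−(5.0−2.8)²/(2·1.5²)) = 0.265962·exp(-1.07556) = 0.0907217
  L_Cosmic = (1/(1.7·√(2π)))·exp(−(5.0−5.2)²/(2·1.7²)) = 0.234672·exp(-0.00692) = 0.233054
Weight by the priors:
  P(Z=Acoustic)·L_Acoustic = 0.31 × 0.0907217 = 0.0281237
  P(Z=Cosmic)·L_Cosmic = 0.69 × 0.233054 = 0.160807
Marginal: 0.0281237 + 0.160807 = 0.188931
Responsibility of Source Cosmic: 0.160807 / 0.188931 ≈ 0.8511

0.8511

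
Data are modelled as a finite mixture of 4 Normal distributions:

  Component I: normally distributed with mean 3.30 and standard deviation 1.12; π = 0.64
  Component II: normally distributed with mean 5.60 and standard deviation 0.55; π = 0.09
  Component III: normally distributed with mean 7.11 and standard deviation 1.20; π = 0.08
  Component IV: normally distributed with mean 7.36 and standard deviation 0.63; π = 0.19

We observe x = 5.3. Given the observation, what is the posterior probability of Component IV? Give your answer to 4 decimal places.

0.0051

By Bayes' theorem, P(k | x) = π_k f_k(x) / Σ_j π_j f_j(x).
Evaluate each component's likelihood at the observed value:
  L_I = 0.07232
  L_II = 0.625089
  L_III = 0.106587
  L_IV = 0.00301899
Prior × likelihood for each component:
  π_I·L_I = 0.64 × 0.07232 = 0.0462848
  π_II·L_II = 0.09 × 0.625089 = 0.056258
  π_III·L_III = 0.08 × 0.106587 = 0.00852695
  π_IV·L_IV = 0.19 × 0.00301899 = 0.000573607
Denominator: 0.0462848 + 0.056258 + 0.00852695 + 0.000573607 = 0.111643
Responsibility of Component IV: 0.000573607 / 0.111643 ≈ 0.0051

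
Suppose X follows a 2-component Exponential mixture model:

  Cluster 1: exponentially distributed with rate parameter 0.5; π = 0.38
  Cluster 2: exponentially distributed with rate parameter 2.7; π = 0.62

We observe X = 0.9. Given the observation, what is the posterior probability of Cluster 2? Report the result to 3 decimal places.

Apply Bayes' rule: the posterior for each component is proportional to its prior times its likelihood at x.
Exponential densities:
  L_1 = 0.5·e^(−0.5·0.9) = 0.5·e^(−0.4500) = 0.318814
  L_2 = 2.7·e^(−2.7·0.9) = 2.7·e^(−2.4300) = 0.237699
Multiply by the mixture weights:
  P(Z=1)·L_1 = 0.38 × 0.318814 = 0.121149
  P(Z=2)·L_2 = 0.62 × 0.237699 = 0.147374
Sum: 0.121149 + 0.147374 = 0.268523
P(Cluster 2 | the observation) ≈ 0.549

0.549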